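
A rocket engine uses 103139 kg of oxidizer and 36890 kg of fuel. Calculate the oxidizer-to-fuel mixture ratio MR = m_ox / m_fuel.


MR = 103139 / 36890 = 2.8

2.8


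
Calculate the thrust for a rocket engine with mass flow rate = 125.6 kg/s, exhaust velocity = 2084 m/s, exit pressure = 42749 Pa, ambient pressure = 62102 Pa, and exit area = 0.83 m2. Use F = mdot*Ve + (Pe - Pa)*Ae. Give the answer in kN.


F = 125.6 * 2084 + (42749 - 62102) * 0.83 = 245687.0 N = 245.7 kN

245.7 kN


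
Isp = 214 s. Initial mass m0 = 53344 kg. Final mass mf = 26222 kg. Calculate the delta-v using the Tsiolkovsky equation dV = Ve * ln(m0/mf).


Ve = 214 * 9.81 = 2099.34 m/s
dV = 2099.34 * ln(53344/26222) = 1491 m/s

1491 m/s


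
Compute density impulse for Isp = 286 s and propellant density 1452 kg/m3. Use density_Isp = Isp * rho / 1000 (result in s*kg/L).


rho*Isp = 286 * 1452 / 1000 = 415 s*kg/L

415 s*kg/L


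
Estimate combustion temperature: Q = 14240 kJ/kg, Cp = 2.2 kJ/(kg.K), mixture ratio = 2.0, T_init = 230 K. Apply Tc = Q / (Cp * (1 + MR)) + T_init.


Tc = 14240 / (2.2 * (1 + 2.0)) + 230 = 2388 K

2388 K


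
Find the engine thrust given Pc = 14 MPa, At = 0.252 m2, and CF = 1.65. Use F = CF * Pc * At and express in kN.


F = 1.65 * 14e6 * 0.252 = 5.8212e+06 N = 5821.2 kN

5821.2 kN


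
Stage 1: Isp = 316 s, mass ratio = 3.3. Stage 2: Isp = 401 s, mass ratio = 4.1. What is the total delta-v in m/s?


dV1 = 316 * 9.81 * ln(3.3) = 3701.1 m/s
dV2 = 401 * 9.81 * ln(4.1) = 5550.6 m/s
Total dV = 3701.1 + 5550.6 = 9251.7 m/s ~ 9252 m/s

9252 m/s


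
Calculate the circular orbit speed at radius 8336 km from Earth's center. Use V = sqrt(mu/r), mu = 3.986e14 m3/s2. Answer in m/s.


V = sqrt(3.986e14 / 8336000) = 6915 m/s

6915 m/s


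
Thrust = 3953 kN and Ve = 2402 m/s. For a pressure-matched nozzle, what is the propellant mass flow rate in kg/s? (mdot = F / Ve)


mdot = F / Ve = 3953000 / 2402 = 1645.7 kg/s

1645.7 kg/s


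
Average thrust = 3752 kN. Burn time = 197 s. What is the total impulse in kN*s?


It = 3752 * 197 = 739144 kN*s

739144 kN*s


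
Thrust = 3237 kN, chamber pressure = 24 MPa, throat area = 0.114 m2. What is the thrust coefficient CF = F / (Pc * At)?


CF = 3237000 / (24e6 * 0.114) = 1.18

1.18


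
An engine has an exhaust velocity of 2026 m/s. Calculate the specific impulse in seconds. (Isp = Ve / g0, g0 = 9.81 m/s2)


Isp = Ve / g0 = 2026 / 9.81 = 206.5 s

206.5 s


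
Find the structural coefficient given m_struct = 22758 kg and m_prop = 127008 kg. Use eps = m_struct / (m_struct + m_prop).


eps = 22758 / (22758 + 127008) = 0.152

0.152


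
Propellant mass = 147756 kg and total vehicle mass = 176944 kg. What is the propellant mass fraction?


PMF = 147756 / 176944 = 0.835

0.835


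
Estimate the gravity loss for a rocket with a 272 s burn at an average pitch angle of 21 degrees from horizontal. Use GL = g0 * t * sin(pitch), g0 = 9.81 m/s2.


GL = 9.81 * 272 * sin(21 deg) = 956 m/s

956 m/s


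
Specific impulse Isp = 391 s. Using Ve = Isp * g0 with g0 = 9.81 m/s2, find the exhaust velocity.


Ve = Isp * g0 = 391 * 9.81 = 3835.7 m/s

3835.7 m/s


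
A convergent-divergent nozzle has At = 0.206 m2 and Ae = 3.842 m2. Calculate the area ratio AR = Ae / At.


AR = 3.842 / 0.206 = 18.7

18.7


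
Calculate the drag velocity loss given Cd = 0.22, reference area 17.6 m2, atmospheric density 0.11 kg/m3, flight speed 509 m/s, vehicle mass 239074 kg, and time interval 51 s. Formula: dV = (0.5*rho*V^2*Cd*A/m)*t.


D = 0.5 * 0.11 * 509^2 * 0.22 * 17.6 = 55173.89 N
a = 55173.89 / 239074 = 0.2308 m/s2
dV = 0.2308 * 51 = 11.8 m/s

11.8 m/s


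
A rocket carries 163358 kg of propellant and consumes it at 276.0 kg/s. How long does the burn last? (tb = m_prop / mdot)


tb = 163358 / 276.0 = 591.9 s

591.9 s


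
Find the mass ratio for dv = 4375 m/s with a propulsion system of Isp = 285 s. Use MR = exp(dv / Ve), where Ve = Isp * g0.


Ve = 285 * 9.81 = 2795.85 m/s
MR = exp(4375 / 2795.85) = 4.782

4.782


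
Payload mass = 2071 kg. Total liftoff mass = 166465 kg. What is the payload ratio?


PR = 2071 / 166465 = 0.0124

0.0124


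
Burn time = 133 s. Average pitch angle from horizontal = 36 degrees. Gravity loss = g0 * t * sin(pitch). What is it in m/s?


GL = 9.81 * 133 * sin(36 deg) = 767 m/s

767 m/s


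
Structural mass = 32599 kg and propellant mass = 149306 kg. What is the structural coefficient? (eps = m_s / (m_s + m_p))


eps = 32599 / (32599 + 149306) = 0.1792

0.1792


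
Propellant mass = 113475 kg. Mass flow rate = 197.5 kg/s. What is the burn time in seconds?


tb = 113475 / 197.5 = 574.6 s

574.6 s


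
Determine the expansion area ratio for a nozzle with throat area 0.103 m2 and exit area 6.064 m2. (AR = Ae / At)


AR = 6.064 / 0.103 = 58.9

58.9


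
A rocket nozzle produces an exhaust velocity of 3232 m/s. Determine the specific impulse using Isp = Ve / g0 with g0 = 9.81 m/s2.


Isp = Ve / g0 = 3232 / 9.81 = 329.5 s

329.5 s


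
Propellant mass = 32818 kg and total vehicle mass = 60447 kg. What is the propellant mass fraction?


PMF = 32818 / 60447 = 0.543

0.543


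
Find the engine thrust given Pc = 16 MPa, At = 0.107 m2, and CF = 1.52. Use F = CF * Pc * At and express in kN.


F = 1.52 * 16e6 * 0.107 = 2.6022e+06 N = 2602.2 kN

2602.2 kN


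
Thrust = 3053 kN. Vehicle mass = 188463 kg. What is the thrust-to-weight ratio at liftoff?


TWR = 3053000 / (188463 * 9.81) = 1.65

1.65


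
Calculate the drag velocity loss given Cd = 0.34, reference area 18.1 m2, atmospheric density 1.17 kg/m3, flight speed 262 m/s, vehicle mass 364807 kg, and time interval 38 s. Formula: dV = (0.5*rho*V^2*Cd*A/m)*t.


D = 0.5 * 1.17 * 262^2 * 0.34 * 18.1 = 247124.58 N
a = 247124.58 / 364807 = 0.6774 m/s2
dV = 0.6774 * 38 = 25.7 m/s

25.7 m/s


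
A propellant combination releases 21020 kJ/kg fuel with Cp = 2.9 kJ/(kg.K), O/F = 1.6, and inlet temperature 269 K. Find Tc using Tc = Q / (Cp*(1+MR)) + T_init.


Tc = 21020 / (2.9 * (1 + 1.6)) + 269 = 3057 K

3057 K


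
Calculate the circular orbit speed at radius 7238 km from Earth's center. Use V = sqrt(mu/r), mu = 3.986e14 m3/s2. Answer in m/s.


V = sqrt(3.986e14 / 7238000) = 7421 m/s

7421 m/s


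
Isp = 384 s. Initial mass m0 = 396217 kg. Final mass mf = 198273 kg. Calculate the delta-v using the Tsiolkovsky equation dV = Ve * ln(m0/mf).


Ve = 384 * 9.81 = 3767.04 m/s
dV = 3767.04 * ln(396217/198273) = 2608 m/s

2608 m/s


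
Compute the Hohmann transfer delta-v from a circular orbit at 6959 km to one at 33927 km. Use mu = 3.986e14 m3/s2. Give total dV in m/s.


V1 = sqrt(mu/r1) = 7568.25 m/s
dV1 = V1*(sqrt(2*r2/(r1+r2)) - 1) = 2181.55 m/s
V2 = sqrt(mu/r2) = 3427.65 m/s
dV2 = V2*(1 - sqrt(2*r1/(r1+r2))) = 1427.8 m/s
Total dV = 3609 m/s

3609 m/s


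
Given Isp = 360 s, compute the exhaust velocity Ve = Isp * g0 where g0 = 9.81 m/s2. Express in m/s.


Ve = Isp * g0 = 360 * 9.81 = 3531.6 m/s

3531.6 m/s


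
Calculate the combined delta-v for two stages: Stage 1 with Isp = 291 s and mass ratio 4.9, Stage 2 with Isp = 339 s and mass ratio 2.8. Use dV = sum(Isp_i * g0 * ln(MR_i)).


dV1 = 291 * 9.81 * ln(4.9) = 4536.8 m/s
dV2 = 339 * 9.81 * ln(2.8) = 3424.1 m/s
Total dV = 4536.8 + 3424.1 = 7960.9 m/s ~ 7961 m/s

7961 m/s


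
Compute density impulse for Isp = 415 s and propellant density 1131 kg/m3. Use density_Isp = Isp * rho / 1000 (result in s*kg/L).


rho*Isp = 415 * 1131 / 1000 = 469 s*kg/L

469 s*kg/L


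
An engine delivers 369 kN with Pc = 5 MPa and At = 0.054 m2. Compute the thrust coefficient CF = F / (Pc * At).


CF = 369000 / (5e6 * 0.054) = 1.37

1.37


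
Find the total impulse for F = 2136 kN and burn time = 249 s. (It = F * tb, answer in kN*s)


It = 2136 * 249 = 531864 kN*s

531864 kN*s


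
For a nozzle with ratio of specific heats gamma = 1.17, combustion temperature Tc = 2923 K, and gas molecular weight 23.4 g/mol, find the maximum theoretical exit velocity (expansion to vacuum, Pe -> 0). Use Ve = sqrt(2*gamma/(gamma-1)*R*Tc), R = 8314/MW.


R = 8314 / 23.4 = 355.3 J/(kg.K)
Ve = sqrt(2 * 1.17 / (1.17 - 1) * 355.3 * 2923) = 3781 m/s

3781 m/s


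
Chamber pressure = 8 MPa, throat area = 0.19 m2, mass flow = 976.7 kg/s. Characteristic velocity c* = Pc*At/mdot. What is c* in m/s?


c* = 8e6 * 0.19 / 976.7 = 1556 m/s

1556 m/s


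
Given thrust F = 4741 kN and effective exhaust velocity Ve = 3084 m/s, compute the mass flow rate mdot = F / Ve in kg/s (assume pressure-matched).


mdot = F / Ve = 4741000 / 3084 = 1537.3 kg/s

1537.3 kg/s


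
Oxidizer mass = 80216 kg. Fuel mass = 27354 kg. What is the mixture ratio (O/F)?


MR = 80216 / 27354 = 2.93

2.93


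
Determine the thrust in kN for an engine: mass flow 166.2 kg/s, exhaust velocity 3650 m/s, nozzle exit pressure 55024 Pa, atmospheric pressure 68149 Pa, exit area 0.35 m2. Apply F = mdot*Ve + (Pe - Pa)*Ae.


F = 166.2 * 3650 + (55024 - 68149) * 0.35 = 602036.0 N = 602.0 kN

602.0 kN


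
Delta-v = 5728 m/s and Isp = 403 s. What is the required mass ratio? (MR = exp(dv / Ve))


Ve = 403 * 9.81 = 3953.43 m/s
MR = exp(5728 / 3953.43) = 4.258

4.258


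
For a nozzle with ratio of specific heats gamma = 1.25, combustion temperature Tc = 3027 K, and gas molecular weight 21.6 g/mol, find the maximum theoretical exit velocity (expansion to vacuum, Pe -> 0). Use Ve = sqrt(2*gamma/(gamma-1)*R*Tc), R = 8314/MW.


R = 8314 / 21.6 = 384.91 J/(kg.K)
Ve = sqrt(2 * 1.25 / (1.25 - 1) * 384.91 * 3027) = 3413 m/s

3413 m/s


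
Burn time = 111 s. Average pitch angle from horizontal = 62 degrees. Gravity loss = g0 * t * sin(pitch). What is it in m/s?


GL = 9.81 * 111 * sin(62 deg) = 961 m/s

961 m/s


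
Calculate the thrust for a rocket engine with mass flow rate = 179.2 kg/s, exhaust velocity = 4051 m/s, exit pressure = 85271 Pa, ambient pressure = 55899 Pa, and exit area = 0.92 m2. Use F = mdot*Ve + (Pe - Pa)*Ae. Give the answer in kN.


F = 179.2 * 4051 + (85271 - 55899) * 0.92 = 752961.0 N = 753.0 kN

753.0 kN


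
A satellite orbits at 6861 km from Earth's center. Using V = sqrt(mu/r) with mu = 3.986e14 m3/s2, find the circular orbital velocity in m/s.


V = sqrt(3.986e14 / 6861000) = 7622 m/s

7622 m/s


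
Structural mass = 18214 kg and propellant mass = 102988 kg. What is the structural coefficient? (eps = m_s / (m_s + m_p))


eps = 18214 / (18214 + 102988) = 0.1503

0.1503


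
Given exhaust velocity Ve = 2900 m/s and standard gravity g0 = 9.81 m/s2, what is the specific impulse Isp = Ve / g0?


Isp = Ve / g0 = 2900 / 9.81 = 295.6 s

295.6 s


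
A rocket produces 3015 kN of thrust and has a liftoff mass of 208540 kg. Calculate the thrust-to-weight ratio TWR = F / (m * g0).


TWR = 3015000 / (208540 * 9.81) = 1.47

1.47


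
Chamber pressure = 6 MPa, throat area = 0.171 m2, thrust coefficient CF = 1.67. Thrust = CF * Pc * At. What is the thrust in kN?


F = 1.67 * 6e6 * 0.171 = 1.7134e+06 N = 1713.4 kN

1713.4 kN


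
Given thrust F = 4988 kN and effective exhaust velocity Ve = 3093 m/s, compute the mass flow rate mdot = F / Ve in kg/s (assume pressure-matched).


mdot = F / Ve = 4988000 / 3093 = 1612.7 kg/s

1612.7 kg/s


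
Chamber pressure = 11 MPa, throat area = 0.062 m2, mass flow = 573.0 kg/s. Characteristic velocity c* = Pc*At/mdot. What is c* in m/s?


c* = 11e6 * 0.062 / 573.0 = 1190 m/s

1190 m/s


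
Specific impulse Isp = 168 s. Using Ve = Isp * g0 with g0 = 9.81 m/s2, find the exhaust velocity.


Ve = Isp * g0 = 168 * 9.81 = 1648.1 m/s

1648.1 m/s


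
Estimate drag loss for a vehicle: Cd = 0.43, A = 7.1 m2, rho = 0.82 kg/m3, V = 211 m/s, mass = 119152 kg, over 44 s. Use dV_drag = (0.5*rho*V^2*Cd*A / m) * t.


D = 0.5 * 0.82 * 211^2 * 0.43 * 7.1 = 55728.27 N
a = 55728.27 / 119152 = 0.4677 m/s2
dV = 0.4677 * 44 = 20.6 m/s

20.6 m/s


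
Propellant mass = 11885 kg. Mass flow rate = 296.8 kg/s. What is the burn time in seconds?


tb = 11885 / 296.8 = 40.0 s

40.0 s


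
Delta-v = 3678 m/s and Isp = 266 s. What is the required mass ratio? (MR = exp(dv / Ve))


Ve = 266 * 9.81 = 2609.46 m/s
MR = exp(3678 / 2609.46) = 4.094

4.094


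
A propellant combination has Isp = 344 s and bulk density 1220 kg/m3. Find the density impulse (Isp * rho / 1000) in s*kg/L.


rho*Isp = 344 * 1220 / 1000 = 420 s*kg/L

420 s*kg/L


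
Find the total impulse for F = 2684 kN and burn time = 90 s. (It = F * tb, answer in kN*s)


It = 2684 * 90 = 241560 kN*s

241560 kN*s


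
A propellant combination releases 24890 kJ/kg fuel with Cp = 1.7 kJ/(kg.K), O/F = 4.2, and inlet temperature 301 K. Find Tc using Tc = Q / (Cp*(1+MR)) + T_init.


Tc = 24890 / (1.7 * (1 + 4.2)) + 301 = 3117 K

3117 K


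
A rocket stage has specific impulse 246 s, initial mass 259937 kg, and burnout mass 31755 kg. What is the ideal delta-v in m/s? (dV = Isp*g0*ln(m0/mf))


Ve = 246 * 9.81 = 2413.26 m/s
dV = 2413.26 * ln(259937/31755) = 5074 m/s

5074 m/s


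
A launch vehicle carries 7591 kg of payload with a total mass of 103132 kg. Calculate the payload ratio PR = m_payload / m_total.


PR = 7591 / 103132 = 0.0736

0.0736


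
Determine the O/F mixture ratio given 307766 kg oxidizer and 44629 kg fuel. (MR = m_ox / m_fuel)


MR = 307766 / 44629 = 6.9

6.9


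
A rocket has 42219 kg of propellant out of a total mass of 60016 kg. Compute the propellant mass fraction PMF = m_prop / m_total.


PMF = 42219 / 60016 = 0.703

0.703


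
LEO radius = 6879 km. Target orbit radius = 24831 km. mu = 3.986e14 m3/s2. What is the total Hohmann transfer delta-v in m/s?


V1 = sqrt(mu/r1) = 7612.13 m/s
dV1 = V1*(sqrt(2*r2/(r1+r2)) - 1) = 1914.08 m/s
V2 = sqrt(mu/r2) = 4006.56 m/s
dV2 = V2*(1 - sqrt(2*r1/(r1+r2))) = 1367.49 m/s
Total dV = 3282 m/s

3282 m/s


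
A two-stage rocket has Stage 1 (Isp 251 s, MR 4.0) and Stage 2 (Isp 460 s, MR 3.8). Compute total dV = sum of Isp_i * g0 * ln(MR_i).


dV1 = 251 * 9.81 * ln(4.0) = 3413.5 m/s
dV2 = 460 * 9.81 * ln(3.8) = 6024.3 m/s
Total dV = 3413.5 + 6024.3 = 9437.8 m/s ~ 9438 m/s

9438 m/s


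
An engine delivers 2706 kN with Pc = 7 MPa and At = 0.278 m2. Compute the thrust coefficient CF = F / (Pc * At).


CF = 2706000 / (7e6 * 0.278) = 1.39

1.39


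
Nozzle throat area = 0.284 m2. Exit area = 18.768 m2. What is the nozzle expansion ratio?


AR = 18.768 / 0.284 = 66.1

66.1


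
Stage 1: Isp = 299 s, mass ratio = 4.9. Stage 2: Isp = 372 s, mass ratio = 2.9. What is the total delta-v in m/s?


dV1 = 299 * 9.81 * ln(4.9) = 4661.5 m/s
dV2 = 372 * 9.81 * ln(2.9) = 3885.5 m/s
Total dV = 4661.5 + 3885.5 = 8547.0 m/s ~ 8547 m/s

8547 m/s


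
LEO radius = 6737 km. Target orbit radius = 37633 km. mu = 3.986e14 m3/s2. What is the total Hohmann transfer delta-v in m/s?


V1 = sqrt(mu/r1) = 7691.93 m/s
dV1 = V1*(sqrt(2*r2/(r1+r2)) - 1) = 2326.28 m/s
V2 = sqrt(mu/r2) = 3254.5 m/s
dV2 = V2*(1 - sqrt(2*r1/(r1+r2))) = 1461.06 m/s
Total dV = 3787 m/s

3787 m/s


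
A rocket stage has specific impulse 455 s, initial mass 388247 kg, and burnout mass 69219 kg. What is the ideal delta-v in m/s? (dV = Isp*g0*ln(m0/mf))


Ve = 455 * 9.81 = 4463.55 m/s
dV = 4463.55 * ln(388247/69219) = 7697 m/s

7697 m/s


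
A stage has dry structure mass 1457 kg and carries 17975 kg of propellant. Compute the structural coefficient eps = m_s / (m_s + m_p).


eps = 1457 / (1457 + 17975) = 0.075

0.075


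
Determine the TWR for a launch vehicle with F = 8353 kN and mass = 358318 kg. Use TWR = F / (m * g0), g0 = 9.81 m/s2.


TWR = 8353000 / (358318 * 9.81) = 2.38

2.38


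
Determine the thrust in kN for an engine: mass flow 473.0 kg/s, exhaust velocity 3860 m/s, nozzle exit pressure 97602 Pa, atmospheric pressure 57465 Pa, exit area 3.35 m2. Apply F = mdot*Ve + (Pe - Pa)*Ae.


F = 473.0 * 3860 + (97602 - 57465) * 3.35 = 1.9602e+06 N = 1960.2 kN

1960.2 kN


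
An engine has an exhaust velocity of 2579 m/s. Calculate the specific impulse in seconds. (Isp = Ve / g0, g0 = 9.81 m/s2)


Isp = Ve / g0 = 2579 / 9.81 = 262.9 s

262.9 s


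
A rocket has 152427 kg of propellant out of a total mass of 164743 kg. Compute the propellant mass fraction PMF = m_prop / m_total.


PMF = 152427 / 164743 = 0.925

0.925


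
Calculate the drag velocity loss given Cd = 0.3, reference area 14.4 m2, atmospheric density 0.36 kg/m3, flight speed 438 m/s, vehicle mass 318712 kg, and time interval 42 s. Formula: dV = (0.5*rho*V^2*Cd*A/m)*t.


D = 0.5 * 0.36 * 438^2 * 0.3 * 14.4 = 149177.89 N
a = 149177.89 / 318712 = 0.4681 m/s2
dV = 0.4681 * 42 = 19.7 m/s

19.7 m/s


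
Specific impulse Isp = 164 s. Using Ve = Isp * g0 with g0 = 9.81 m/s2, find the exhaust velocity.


Ve = Isp * g0 = 164 * 9.81 = 1608.8 m/s

1608.8 m/s


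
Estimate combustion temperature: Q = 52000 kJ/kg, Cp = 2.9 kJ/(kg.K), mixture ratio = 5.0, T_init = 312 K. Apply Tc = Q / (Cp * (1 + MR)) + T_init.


Tc = 52000 / (2.9 * (1 + 5.0)) + 312 = 3301 K

3301 K


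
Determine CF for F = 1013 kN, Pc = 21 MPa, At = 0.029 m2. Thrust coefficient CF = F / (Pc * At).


CF = 1013000 / (21e6 * 0.029) = 1.66

1.66


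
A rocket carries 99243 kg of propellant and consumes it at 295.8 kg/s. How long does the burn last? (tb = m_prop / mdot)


tb = 99243 / 295.8 = 335.5 s

335.5 s


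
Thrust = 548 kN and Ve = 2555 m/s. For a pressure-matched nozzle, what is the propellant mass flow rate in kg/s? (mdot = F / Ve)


mdot = F / Ve = 548000 / 2555 = 214.5 kg/s

214.5 kg/s


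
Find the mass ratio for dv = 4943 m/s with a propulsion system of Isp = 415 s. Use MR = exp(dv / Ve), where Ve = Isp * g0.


Ve = 415 * 9.81 = 4071.15 m/s
MR = exp(4943 / 4071.15) = 3.367

3.367


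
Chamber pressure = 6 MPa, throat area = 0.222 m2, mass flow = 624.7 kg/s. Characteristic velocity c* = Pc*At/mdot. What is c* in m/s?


c* = 6e6 * 0.222 / 624.7 = 2132 m/s

2132 m/s


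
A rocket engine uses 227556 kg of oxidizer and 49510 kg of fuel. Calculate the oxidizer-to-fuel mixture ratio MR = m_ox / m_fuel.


MR = 227556 / 49510 = 4.6

4.6


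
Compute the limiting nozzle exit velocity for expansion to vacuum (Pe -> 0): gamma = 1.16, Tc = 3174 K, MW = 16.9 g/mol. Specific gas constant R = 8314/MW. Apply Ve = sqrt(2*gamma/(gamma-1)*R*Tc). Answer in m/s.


R = 8314 / 16.9 = 491.95 J/(kg.K)
Ve = sqrt(2 * 1.16 / (1.16 - 1) * 491.95 * 3174) = 4758 m/s

4758 m/s


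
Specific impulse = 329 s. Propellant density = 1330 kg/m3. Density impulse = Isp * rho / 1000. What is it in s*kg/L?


rho*Isp = 329 * 1330 / 1000 = 438 s*kg/L

438 s*kg/L


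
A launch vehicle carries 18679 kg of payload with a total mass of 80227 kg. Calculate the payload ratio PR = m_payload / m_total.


PR = 18679 / 80227 = 0.2328

0.2328


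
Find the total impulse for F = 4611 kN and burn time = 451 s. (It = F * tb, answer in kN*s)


It = 4611 * 451 = 2079561 kN*s

2079561 kN*s


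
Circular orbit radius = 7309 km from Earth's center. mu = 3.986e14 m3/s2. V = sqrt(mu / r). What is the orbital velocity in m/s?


V = sqrt(3.986e14 / 7309000) = 7385 m/s

7385 m/s


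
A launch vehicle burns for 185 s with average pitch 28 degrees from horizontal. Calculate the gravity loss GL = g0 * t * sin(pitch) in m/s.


GL = 9.81 * 185 * sin(28 deg) = 852 m/s

852 m/s


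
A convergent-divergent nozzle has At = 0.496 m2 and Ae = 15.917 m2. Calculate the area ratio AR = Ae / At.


AR = 15.917 / 0.496 = 32.1

32.1


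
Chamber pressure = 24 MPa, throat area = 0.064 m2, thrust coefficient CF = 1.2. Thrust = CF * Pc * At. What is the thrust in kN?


F = 1.2 * 24e6 * 0.064 = 1.8432e+06 N = 1843.2 kN

1843.2 kN


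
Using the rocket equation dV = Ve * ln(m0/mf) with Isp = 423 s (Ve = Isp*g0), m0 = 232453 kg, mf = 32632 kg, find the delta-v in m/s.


Ve = 423 * 9.81 = 4149.63 m/s
dV = 4149.63 * ln(232453/32632) = 8147 m/s

8147 m/s


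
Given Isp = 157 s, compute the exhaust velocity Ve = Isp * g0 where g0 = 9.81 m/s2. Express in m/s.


Ve = Isp * g0 = 157 * 9.81 = 1540.2 m/s

1540.2 m/s


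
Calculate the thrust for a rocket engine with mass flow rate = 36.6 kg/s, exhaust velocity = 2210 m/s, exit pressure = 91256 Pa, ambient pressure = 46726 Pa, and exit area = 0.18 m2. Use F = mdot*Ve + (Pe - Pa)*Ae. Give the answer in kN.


F = 36.6 * 2210 + (91256 - 46726) * 0.18 = 88901.0 N = 88.9 kN

88.9 kN


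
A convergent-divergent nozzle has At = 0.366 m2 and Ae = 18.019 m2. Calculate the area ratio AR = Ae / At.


AR = 18.019 / 0.366 = 49.2

49.2


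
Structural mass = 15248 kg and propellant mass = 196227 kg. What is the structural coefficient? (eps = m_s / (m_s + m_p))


eps = 15248 / (15248 + 196227) = 0.0721

0.0721


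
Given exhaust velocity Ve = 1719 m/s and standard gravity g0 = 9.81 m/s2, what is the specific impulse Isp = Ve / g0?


Isp = Ve / g0 = 1719 / 9.81 = 175.2 s

175.2 s


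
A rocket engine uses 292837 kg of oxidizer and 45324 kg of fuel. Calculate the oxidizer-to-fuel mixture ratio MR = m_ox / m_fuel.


MR = 292837 / 45324 = 6.46

6.46


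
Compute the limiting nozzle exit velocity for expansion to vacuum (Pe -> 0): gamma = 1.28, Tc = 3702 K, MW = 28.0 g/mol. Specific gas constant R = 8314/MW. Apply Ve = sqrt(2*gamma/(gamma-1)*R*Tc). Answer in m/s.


R = 8314 / 28.0 = 296.93 J/(kg.K)
Ve = sqrt(2 * 1.28 / (1.28 - 1) * 296.93 * 3702) = 3170 m/s

3170 m/s


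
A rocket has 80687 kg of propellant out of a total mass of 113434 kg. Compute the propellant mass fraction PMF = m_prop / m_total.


PMF = 80687 / 113434 = 0.711

0.711


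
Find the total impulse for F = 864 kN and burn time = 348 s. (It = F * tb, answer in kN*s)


It = 864 * 348 = 300672 kN*s

300672 kN*s


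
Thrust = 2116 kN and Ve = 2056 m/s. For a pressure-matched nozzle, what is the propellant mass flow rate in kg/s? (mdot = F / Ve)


mdot = F / Ve = 2116000 / 2056 = 1029.2 kg/s

1029.2 kg/s


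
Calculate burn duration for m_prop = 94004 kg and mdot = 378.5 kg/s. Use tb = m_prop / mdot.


tb = 94004 / 378.5 = 248.4 s

248.4 s


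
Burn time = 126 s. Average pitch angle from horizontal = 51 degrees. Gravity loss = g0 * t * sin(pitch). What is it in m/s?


GL = 9.81 * 126 * sin(51 deg) = 961 m/s

961 m/s


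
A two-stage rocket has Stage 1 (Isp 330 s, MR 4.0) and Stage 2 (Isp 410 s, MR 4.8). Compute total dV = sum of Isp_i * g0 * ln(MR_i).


dV1 = 330 * 9.81 * ln(4.0) = 4487.9 m/s
dV2 = 410 * 9.81 * ln(4.8) = 6309.1 m/s
Total dV = 4487.9 + 6309.1 = 10797.0 m/s ~ 10797 m/s

10797 m/s


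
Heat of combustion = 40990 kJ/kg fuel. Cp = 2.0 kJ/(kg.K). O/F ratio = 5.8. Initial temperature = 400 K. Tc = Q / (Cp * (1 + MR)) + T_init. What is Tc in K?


Tc = 40990 / (2.0 * (1 + 5.8)) + 400 = 3414 K

3414 K


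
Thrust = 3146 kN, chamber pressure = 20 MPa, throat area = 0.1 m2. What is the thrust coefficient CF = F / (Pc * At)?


CF = 3146000 / (20e6 * 0.1) = 1.57

1.57


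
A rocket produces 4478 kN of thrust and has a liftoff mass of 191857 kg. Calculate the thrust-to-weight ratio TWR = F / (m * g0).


TWR = 4478000 / (191857 * 9.81) = 2.38

2.38


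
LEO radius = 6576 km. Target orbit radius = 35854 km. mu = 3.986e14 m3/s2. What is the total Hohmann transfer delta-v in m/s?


V1 = sqrt(mu/r1) = 7785.52 m/s
dV1 = V1*(sqrt(2*r2/(r1+r2)) - 1) = 2335.75 m/s
V2 = sqrt(mu/r2) = 3334.26 m/s
dV2 = V2*(1 - sqrt(2*r1/(r1+r2))) = 1477.92 m/s
Total dV = 3814 m/s

3814 m/s


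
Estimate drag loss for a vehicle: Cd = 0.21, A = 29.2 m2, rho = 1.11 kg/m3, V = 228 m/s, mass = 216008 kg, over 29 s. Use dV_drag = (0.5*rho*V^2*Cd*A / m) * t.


D = 0.5 * 1.11 * 228^2 * 0.21 * 29.2 = 176915.07 N
a = 176915.07 / 216008 = 0.819 m/s2
dV = 0.819 * 29 = 23.8 m/s

23.8 m/s


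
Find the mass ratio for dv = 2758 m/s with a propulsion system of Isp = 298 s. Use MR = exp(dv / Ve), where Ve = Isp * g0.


Ve = 298 * 9.81 = 2923.38 m/s
MR = exp(2758 / 2923.38) = 2.569

2.569


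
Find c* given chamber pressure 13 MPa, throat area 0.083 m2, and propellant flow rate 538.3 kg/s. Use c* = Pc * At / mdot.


c* = 13e6 * 0.083 / 538.3 = 2004 m/s

2004 m/s


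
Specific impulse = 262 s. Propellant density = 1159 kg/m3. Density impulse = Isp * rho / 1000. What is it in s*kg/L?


rho*Isp = 262 * 1159 / 1000 = 304 s*kg/L

304 s*kg/L


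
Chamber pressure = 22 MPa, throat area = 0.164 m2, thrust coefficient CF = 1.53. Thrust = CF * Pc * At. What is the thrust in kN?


F = 1.53 * 22e6 * 0.164 = 5.5202e+06 N = 5520.2 kN

5520.2 kN


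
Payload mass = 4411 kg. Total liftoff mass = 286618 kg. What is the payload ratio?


PR = 4411 / 286618 = 0.0154

0.0154


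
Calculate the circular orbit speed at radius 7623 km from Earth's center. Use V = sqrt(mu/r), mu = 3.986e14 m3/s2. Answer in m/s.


V = sqrt(3.986e14 / 7623000) = 7231 m/s

7231 m/s


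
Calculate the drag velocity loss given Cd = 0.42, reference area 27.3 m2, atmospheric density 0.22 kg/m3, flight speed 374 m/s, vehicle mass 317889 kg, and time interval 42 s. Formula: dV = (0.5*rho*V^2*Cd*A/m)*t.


D = 0.5 * 0.22 * 374^2 * 0.42 * 27.3 = 176420.0 N
a = 176420.0 / 317889 = 0.555 m/s2
dV = 0.555 * 42 = 23.3 m/s

23.3 m/s


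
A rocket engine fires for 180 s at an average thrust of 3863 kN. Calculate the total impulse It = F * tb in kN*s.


It = 3863 * 180 = 695340 kN*s

695340 kN*s


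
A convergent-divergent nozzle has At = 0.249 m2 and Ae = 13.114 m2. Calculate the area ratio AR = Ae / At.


AR = 13.114 / 0.249 = 52.7

52.7


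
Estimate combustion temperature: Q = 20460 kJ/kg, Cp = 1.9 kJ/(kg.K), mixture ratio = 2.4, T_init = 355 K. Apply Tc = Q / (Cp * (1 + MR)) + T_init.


Tc = 20460 / (1.9 * (1 + 2.4)) + 355 = 3522 K

3522 K


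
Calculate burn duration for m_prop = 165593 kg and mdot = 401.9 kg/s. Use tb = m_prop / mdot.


tb = 165593 / 401.9 = 412.0 s

412.0 s


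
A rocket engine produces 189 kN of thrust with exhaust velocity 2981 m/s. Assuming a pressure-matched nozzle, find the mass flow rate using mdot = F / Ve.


mdot = F / Ve = 189000 / 2981 = 63.4 kg/s

63.4 kg/s


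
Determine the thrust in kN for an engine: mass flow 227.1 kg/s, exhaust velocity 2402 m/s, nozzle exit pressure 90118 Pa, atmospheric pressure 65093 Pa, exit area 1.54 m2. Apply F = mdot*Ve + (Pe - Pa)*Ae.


F = 227.1 * 2402 + (90118 - 65093) * 1.54 = 584033.0 N = 584.0 kN

584.0 kN


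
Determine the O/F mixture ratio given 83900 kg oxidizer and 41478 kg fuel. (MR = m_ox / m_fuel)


MR = 83900 / 41478 = 2.02

2.02


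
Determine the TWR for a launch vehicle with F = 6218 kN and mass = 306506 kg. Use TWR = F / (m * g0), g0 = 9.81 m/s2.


TWR = 6218000 / (306506 * 9.81) = 2.07

2.07


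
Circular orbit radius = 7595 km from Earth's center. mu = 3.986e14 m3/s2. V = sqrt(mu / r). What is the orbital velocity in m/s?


V = sqrt(3.986e14 / 7595000) = 7244 m/s

7244 m/s


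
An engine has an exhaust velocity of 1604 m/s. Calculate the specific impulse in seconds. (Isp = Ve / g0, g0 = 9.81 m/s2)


Isp = Ve / g0 = 1604 / 9.81 = 163.5 s

163.5 s


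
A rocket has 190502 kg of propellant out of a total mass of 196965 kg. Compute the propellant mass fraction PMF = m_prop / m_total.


PMF = 190502 / 196965 = 0.967

0.967


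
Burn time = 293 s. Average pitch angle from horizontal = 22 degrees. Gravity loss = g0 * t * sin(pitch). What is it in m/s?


GL = 9.81 * 293 * sin(22 deg) = 1077 m/s

1077 m/s


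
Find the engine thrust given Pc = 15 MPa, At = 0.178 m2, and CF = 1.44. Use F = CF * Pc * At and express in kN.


F = 1.44 * 15e6 * 0.178 = 3.8448e+06 N = 3844.8 kN

3844.8 kN


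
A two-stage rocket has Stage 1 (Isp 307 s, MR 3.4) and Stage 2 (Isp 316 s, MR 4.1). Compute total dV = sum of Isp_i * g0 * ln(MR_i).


dV1 = 307 * 9.81 * ln(3.4) = 3685.6 m/s
dV2 = 316 * 9.81 * ln(4.1) = 4374.0 m/s
Total dV = 3685.6 + 4374.0 = 8059.6 m/s ~ 8060 m/s

8060 m/s


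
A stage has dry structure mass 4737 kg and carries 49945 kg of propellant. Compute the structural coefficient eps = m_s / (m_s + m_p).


eps = 4737 / (4737 + 49945) = 0.0866

0.0866


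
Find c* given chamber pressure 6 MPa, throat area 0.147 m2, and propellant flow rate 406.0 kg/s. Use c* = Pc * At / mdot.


c* = 6e6 * 0.147 / 406.0 = 2172 m/s

2172 m/s


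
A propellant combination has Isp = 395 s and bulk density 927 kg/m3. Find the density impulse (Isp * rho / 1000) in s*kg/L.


rho*Isp = 395 * 927 / 1000 = 366 s*kg/L

366 s*kg/L


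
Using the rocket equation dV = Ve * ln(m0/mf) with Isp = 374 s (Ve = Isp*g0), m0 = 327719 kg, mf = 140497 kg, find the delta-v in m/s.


Ve = 374 * 9.81 = 3668.94 m/s
dV = 3668.94 * ln(327719/140497) = 3107 m/s

3107 m/s


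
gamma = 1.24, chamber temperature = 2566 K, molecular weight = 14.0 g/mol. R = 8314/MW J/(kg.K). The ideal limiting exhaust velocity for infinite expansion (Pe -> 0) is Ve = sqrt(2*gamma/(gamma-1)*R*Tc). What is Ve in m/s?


R = 8314 / 14.0 = 593.86 J/(kg.K)
Ve = sqrt(2 * 1.24 / (1.24 - 1) * 593.86 * 2566) = 3968 m/s

3968 m/s


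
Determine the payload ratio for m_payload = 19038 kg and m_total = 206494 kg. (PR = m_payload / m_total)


PR = 19038 / 206494 = 0.0922

0.0922


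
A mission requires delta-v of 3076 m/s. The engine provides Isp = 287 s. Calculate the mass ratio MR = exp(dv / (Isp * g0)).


Ve = 287 * 9.81 = 2815.47 m/s
MR = exp(3076 / 2815.47) = 2.982

2.982


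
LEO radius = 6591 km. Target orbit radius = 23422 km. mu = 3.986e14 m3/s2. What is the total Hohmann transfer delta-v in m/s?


V1 = sqrt(mu/r1) = 7776.66 m/s
dV1 = V1*(sqrt(2*r2/(r1+r2)) - 1) = 1938.84 m/s
V2 = sqrt(mu/r2) = 4125.31 m/s
dV2 = V2*(1 - sqrt(2*r1/(r1+r2))) = 1391.35 m/s
Total dV = 3330 m/s

3330 m/s


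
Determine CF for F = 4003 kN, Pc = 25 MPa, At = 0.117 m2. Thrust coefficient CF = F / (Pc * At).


CF = 4003000 / (25e6 * 0.117) = 1.37

1.37


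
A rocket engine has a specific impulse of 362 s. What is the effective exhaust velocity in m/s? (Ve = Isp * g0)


Ve = Isp * g0 = 362 * 9.81 = 3551.2 m/s

3551.2 m/s


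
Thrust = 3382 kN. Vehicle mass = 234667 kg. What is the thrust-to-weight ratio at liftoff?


TWR = 3382000 / (234667 * 9.81) = 1.47

1.47


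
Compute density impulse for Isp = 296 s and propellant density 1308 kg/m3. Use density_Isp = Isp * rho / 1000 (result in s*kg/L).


rho*Isp = 296 * 1308 / 1000 = 387 s*kg/L

387 s*kg/L


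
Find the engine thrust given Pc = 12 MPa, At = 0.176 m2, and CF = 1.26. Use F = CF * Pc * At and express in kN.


F = 1.26 * 12e6 * 0.176 = 2.6611e+06 N = 2661.1 kN

2661.1 kN


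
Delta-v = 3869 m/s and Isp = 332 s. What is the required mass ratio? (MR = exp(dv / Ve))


Ve = 332 * 9.81 = 3256.92 m/s
MR = exp(3869 / 3256.92) = 3.28

3.28


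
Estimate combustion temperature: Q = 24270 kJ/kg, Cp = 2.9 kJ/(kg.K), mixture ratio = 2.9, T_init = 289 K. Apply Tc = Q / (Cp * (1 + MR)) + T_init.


Tc = 24270 / (2.9 * (1 + 2.9)) + 289 = 2435 K

2435 K


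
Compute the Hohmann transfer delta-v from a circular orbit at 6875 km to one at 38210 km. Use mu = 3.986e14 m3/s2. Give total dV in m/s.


V1 = sqrt(mu/r1) = 7614.34 m/s
dV1 = V1*(sqrt(2*r2/(r1+r2)) - 1) = 2298.99 m/s
V2 = sqrt(mu/r2) = 3229.83 m/s
dV2 = V2*(1 - sqrt(2*r1/(r1+r2))) = 1446.16 m/s
Total dV = 3745 m/s

3745 m/s


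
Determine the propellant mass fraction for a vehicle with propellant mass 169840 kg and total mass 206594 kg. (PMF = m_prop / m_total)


PMF = 169840 / 206594 = 0.822

0.822


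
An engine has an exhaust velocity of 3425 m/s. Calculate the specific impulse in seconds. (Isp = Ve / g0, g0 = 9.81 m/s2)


Isp = Ve / g0 = 3425 / 9.81 = 349.1 s

349.1 s


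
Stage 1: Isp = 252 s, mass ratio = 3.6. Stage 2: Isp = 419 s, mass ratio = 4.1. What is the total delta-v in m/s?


dV1 = 252 * 9.81 * ln(3.6) = 3166.6 m/s
dV2 = 419 * 9.81 * ln(4.1) = 5799.7 m/s
Total dV = 3166.6 + 5799.7 = 8966.3 m/s ~ 8966 m/s

8966 m/s


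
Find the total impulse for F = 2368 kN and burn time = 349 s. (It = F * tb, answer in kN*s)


It = 2368 * 349 = 826432 kN*s

826432 kN*s


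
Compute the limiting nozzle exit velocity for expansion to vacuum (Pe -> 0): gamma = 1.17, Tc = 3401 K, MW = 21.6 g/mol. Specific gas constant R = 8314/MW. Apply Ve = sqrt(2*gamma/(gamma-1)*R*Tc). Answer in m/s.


R = 8314 / 21.6 = 384.91 J/(kg.K)
Ve = sqrt(2 * 1.17 / (1.17 - 1) * 384.91 * 3401) = 4245 m/s

4245 m/s


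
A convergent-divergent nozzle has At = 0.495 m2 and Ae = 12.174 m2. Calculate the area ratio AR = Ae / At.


AR = 12.174 / 0.495 = 24.6

24.6


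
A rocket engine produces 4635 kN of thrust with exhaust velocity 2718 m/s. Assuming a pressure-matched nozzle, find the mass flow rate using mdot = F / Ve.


mdot = F / Ve = 4635000 / 2718 = 1705.3 kg/s

1705.3 kg/s


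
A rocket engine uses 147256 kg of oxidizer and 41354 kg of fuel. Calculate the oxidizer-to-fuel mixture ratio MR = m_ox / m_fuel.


MR = 147256 / 41354 = 3.56

3.56


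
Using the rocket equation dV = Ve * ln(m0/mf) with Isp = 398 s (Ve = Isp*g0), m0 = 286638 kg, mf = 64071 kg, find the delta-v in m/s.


Ve = 398 * 9.81 = 3904.38 m/s
dV = 3904.38 * ln(286638/64071) = 5850 m/s

5850 m/s


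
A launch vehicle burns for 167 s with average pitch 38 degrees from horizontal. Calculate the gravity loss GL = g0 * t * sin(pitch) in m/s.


GL = 9.81 * 167 * sin(38 deg) = 1009 m/s

1009 m/s


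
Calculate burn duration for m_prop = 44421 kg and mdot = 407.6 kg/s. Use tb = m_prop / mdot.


tb = 44421 / 407.6 = 109.0 s

109.0 s


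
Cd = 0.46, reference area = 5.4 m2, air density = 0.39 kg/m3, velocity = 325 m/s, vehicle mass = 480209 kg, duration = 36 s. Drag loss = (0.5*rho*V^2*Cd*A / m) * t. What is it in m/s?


D = 0.5 * 0.39 * 325^2 * 0.46 * 5.4 = 51162.64 N
a = 51162.64 / 480209 = 0.1065 m/s2
dV = 0.1065 * 36 = 3.8 m/s

3.8 m/s


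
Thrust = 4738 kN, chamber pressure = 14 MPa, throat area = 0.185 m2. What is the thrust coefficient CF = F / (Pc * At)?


CF = 4738000 / (14e6 * 0.185) = 1.83

1.83


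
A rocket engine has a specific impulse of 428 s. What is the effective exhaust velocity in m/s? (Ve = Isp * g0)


Ve = Isp * g0 = 428 * 9.81 = 4198.7 m/s

4198.7 m/s


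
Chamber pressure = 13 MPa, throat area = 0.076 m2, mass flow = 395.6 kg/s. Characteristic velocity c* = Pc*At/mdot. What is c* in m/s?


c* = 13e6 * 0.076 / 395.6 = 2497 m/s

2497 m/s


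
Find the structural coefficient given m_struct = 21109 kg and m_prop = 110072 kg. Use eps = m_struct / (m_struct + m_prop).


eps = 21109 / (21109 + 110072) = 0.1609

0.1609


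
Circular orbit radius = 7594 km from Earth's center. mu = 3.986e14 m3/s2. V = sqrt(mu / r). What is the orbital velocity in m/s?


V = sqrt(3.986e14 / 7594000) = 7245 m/s

7245 m/s


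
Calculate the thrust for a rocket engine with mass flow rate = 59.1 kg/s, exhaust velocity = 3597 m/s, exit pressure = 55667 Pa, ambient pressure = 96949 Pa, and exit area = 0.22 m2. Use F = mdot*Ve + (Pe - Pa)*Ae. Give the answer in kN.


F = 59.1 * 3597 + (55667 - 96949) * 0.22 = 203501.0 N = 203.5 kN

203.5 kN


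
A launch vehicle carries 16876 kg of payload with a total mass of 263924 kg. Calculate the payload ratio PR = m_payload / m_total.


PR = 16876 / 263924 = 0.0639

0.0639


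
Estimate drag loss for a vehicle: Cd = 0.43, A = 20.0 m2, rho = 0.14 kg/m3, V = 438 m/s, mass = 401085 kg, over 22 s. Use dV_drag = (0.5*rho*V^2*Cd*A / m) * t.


D = 0.5 * 0.14 * 438^2 * 0.43 * 20.0 = 115490.09 N
a = 115490.09 / 401085 = 0.2879 m/s2
dV = 0.2879 * 22 = 6.3 m/s

6.3 m/s


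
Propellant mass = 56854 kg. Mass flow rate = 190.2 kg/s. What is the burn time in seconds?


tb = 56854 / 190.2 = 298.9 s

298.9 s


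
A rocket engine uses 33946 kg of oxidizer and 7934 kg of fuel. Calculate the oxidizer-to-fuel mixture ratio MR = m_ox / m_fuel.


MR = 33946 / 7934 = 4.28

4.28


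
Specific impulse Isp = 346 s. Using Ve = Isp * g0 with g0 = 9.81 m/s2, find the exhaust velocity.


Ve = Isp * g0 = 346 * 9.81 = 3394.3 m/s

3394.3 m/s


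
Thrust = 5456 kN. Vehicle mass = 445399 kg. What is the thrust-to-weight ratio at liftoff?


TWR = 5456000 / (445399 * 9.81) = 1.25

1.25


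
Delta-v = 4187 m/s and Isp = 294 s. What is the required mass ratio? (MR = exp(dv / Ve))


Ve = 294 * 9.81 = 2884.14 m/s
MR = exp(4187 / 2884.14) = 4.271

4.271


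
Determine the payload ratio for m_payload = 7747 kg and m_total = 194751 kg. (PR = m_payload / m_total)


PR = 7747 / 194751 = 0.0398

0.0398


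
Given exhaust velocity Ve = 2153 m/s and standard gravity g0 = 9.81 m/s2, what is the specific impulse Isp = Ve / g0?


Isp = Ve / g0 = 2153 / 9.81 = 219.5 s

219.5 s


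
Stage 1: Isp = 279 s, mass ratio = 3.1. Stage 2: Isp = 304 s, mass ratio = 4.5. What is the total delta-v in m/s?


dV1 = 279 * 9.81 * ln(3.1) = 3096.6 m/s
dV2 = 304 * 9.81 * ln(4.5) = 4485.5 m/s
Total dV = 3096.6 + 4485.5 = 7582.1 m/s ~ 7582 m/s

7582 m/s


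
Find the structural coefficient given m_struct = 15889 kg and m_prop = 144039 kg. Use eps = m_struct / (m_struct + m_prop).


eps = 15889 / (15889 + 144039) = 0.0994

0.0994


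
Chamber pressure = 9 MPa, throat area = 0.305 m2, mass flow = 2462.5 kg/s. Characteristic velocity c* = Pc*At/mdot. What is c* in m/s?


c* = 9e6 * 0.305 / 2462.5 = 1115 m/s

1115 m/s


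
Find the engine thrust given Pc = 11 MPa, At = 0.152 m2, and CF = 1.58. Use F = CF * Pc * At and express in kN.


F = 1.58 * 11e6 * 0.152 = 2.6418e+06 N = 2641.8 kN

2641.8 kN


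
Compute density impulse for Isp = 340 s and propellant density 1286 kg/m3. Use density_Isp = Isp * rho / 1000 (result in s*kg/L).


rho*Isp = 340 * 1286 / 1000 = 437 s*kg/L

437 s*kg/L


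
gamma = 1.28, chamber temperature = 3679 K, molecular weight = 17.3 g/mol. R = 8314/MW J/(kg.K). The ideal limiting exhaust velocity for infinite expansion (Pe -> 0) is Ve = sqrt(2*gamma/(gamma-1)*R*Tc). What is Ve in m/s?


R = 8314 / 17.3 = 480.58 J/(kg.K)
Ve = sqrt(2 * 1.28 / (1.28 - 1) * 480.58 * 3679) = 4021 m/s

4021 m/s


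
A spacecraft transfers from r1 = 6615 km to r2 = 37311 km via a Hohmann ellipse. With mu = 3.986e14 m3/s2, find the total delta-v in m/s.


V1 = sqrt(mu/r1) = 7762.54 m/s
dV1 = V1*(sqrt(2*r2/(r1+r2)) - 1) = 2355.04 m/s
V2 = sqrt(mu/r2) = 3268.51 m/s
dV2 = V2*(1 - sqrt(2*r1/(r1+r2))) = 1474.73 m/s
Total dV = 3830 m/s

3830 m/s


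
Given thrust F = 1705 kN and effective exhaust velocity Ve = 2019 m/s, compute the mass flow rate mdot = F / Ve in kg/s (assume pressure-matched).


mdot = F / Ve = 1705000 / 2019 = 844.5 kg/s

844.5 kg/s


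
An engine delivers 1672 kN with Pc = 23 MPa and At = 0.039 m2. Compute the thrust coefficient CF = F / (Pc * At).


CF = 1672000 / (23e6 * 0.039) = 1.86

1.86


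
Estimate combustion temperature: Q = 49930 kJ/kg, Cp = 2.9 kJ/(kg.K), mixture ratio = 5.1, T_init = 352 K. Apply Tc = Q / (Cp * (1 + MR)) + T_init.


Tc = 49930 / (2.9 * (1 + 5.1)) + 352 = 3174 K

3174 K


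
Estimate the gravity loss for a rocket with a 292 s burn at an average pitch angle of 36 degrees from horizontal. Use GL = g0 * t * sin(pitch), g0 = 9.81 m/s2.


GL = 9.81 * 292 * sin(36 deg) = 1684 m/s

1684 m/s


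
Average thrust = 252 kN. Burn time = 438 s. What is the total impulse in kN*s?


It = 252 * 438 = 110376 kN*s

110376 kN*s


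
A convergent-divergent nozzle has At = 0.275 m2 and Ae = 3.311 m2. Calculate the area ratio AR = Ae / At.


AR = 3.311 / 0.275 = 12.0

12.0
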